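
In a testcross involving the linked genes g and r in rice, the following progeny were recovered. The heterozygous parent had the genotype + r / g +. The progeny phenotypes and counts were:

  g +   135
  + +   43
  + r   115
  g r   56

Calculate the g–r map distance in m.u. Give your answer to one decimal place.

The recombinant classes are + + and g r: 43 + 56 = 99.
Recombination frequency = 99/349 = 0.2837 ≈ 28.4%, i.e. 28.4 m.u.

28.4 m.u.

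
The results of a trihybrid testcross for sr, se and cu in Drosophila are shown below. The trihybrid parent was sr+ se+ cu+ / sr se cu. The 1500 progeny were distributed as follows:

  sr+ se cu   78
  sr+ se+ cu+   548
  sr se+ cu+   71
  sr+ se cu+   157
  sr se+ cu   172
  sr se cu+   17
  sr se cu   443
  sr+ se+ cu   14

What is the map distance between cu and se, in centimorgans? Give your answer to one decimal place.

The two rarest classes, sr+ se+ cu and sr se cu+, are the double crossovers. Comparing them with the parentals, only the cu allele has switched, so cu is the middle locus and the order is se – cu – sr.
Crossovers in the se–cu interval produce the single-crossover classes sr+ se cu+ and sr se+ cu (157 + 172 = 329) plus the double crossovers (31).
RF(se–cu) = (329 + 31) / 1500 = 360/1500 = 0.2400 → 24.0 centimorgans.

24.0 centimorgans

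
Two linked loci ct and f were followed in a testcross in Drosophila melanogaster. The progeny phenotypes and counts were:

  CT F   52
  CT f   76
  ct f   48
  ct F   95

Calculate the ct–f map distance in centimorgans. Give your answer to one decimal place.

The two most frequent classes, CT f (76) and ct F (95), are the parental types, so the F1 was CT f / ct F.
The recombinant classes are CT F and ct f: 52 + 48 = 100.
Recombination frequency = 100/271 = 0.3690 ≈ 36.9%, i.e. 36.9 centimorgans.

36.9 centimorgans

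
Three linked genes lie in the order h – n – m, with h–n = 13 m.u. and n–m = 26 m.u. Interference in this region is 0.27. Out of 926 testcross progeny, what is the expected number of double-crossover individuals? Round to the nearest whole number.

Map distances give recombination frequencies of 0.130 and 0.260 for the two intervals.
With interference 0.27 (so coincidence = 0.73), expected double-crossover frequency = 0.130 × 0.260 × 0.73 = 0.02467.
Expected number = 0.02467 × 926 = 22.85 ≈ 23.

23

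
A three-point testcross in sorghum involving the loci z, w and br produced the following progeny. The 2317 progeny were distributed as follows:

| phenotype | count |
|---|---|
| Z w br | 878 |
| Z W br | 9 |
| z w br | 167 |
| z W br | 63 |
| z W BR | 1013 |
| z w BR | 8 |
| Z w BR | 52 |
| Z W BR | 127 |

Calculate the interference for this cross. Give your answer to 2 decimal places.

The two most frequent reciprocal classes, Z w br and z W BR, are the parental types, so the F1 was Z w br / z W BR.
The two rarest classes, Z W br and z w BR, are the double crossovers. Comparing them with the parentals, only the w allele has switched, so w is the middle locus and the order is z – w – br.
z–w: (294 + 17)/2317 = 0.1342; w–br: (115 + 17)/2317 = 0.0570.
Expected DCO frequency = 0.1342 × 0.0570 ≈ 0.00765; observed = 17/2317 ≈ 0.00734.
Coefficient of coincidence = 0.00734/0.00765 ≈ 0.96; interference = 1 − 0.96 = 0.04.

0.04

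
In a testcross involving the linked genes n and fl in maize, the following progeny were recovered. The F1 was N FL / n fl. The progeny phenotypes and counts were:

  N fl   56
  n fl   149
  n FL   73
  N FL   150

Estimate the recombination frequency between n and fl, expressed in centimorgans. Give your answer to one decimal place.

The recombinant classes are N fl and n FL: 56 + 73 = 129.
Recombination frequency = 129/428 = 0.3014 ≈ 30.1%, i.e. 30.1 centimorgans.

30.1 centimorgans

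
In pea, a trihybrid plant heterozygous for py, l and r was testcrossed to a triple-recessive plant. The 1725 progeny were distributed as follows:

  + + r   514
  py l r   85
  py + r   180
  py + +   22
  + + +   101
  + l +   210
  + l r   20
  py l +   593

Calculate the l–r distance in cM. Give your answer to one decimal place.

The two most frequent reciprocal classes, + + r and py l +, are the parental types, so the F1 was + + r / py l +.
The two rarest classes, + l r and py + +, are the double crossovers. Comparing them with the parentals, only the l allele has switched, so l is the middle locus and the order is r – l – py.
Crossovers in the r–l interval produce the single-crossover classes + + + and py l r (101 + 85 = 186) plus the double crossovers (42).
RF(r–l) = (186 + 42) / 1725 = 228/1725 = 0.1322 → 13.2 cM.

13.2 cM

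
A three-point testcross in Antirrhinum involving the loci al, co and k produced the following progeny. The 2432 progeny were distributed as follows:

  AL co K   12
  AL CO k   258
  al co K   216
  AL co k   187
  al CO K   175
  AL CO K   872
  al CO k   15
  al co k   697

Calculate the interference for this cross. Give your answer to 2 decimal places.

0.66

The two most frequent reciprocal classes, al co k and AL CO K, are the parental types, so the F1 was al co k / AL CO K.
The two rarest classes, al CO k and AL co K, are the double crossovers. Comparing them with the parentals, only the co allele has switched, so co is the middle locus and the order is k – co – al.
k–co: (474 + 27)/2432 = 0.2060; co–al: (362 + 27)/2432 = 0.1600.
Expected DCO frequency = 0.2060 × 0.1600 ≈ 0.03296; observed = 27/2432 ≈ 0.01110.
Coefficient of coincidence = 0.01110/0.03296 ≈ 0.34; interference = 1 − 0.34 = 0.66.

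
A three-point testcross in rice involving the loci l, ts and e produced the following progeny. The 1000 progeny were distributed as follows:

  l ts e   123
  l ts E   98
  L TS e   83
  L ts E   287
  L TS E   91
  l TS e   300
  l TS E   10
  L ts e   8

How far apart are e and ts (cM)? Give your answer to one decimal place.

23.2 cM

The two most frequent reciprocal classes, l TS e and L ts E, are the parental types, so the F1 was l TS e / L ts E.
The two rarest classes, l TS E and L ts e, are the double crossovers. Comparing them with the parentals, only the e allele has switched, so e is the middle locus and the order is l – e – ts.
Crossovers in the e–ts interval produce the single-crossover classes l ts e and L TS E (123 + 91 = 214) plus the double crossovers (18).
RF(e–ts) = (214 + 18) / 1000 = 232/1000 = 0.2320 → 23.2 cM.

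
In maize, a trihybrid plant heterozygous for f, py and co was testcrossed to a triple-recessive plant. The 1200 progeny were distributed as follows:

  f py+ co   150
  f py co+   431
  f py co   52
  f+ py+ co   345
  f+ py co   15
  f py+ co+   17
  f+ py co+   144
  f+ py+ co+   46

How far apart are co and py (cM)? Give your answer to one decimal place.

The two most frequent reciprocal classes, f+ py+ co and f py co+, are the parental types, so the F1 was f+ py+ co / f py co+.
The two rarest classes, f+ py co and f py+ co+, are the double crossovers. Comparing them with the parentals, only the py allele has switched, so py is the middle locus and the order is co – py – f.
Crossovers in the co–py interval produce the single-crossover classes f+ py+ co+ and f py co (46 + 52 = 98) plus the double crossovers (32).
RF(co–py) = (98 + 32) / 1200 = 130/1200 = 0.1083 → 10.8 cM.

10.8 cM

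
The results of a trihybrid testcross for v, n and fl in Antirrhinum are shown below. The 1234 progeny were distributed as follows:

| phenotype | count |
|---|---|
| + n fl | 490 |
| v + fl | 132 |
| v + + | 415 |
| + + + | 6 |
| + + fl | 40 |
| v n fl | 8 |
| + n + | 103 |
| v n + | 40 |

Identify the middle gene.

The two most frequent reciprocal classes, + n fl and v + +, are the parental types, so the F1 was + n fl / v + +.
The two rarest classes, v n fl and + + +, are the double crossovers. Comparing them with the parentals, only the v allele has switched, so v is the middle locus and the order is fl – v – n.

v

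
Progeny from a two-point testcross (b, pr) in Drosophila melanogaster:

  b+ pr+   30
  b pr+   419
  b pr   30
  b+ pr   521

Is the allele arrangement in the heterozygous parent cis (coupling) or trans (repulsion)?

The two most frequent classes are b+ pr (521) and b pr+ (419); these are the parental (non-recombinant) types.
So the F1 carried b+ pr on one chromosome and b pr+ on the other — the recessive alleles are on opposite chromosomes (trans / repulsion).

trans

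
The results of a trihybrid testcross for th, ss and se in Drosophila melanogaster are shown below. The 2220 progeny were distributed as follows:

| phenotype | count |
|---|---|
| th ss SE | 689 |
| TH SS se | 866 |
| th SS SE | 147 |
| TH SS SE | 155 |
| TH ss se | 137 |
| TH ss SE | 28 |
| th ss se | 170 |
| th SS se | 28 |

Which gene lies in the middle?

The two most frequent reciprocal classes, TH SS se and th ss SE, are the parental types, so the F1 was TH SS se / th ss SE.
The two rarest classes, th SS se and TH ss SE, are the double crossovers. Comparing them with the parentals, only the th allele has switched, so th is the middle locus and the order is se – th – ss.

th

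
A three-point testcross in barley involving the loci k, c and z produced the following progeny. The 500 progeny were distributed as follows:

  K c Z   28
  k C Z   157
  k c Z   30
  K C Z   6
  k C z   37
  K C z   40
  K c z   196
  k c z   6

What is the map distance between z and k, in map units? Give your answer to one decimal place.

15.4 map units

The two most frequent reciprocal classes, k C Z and K c z, are the parental types, so the F1 was k C Z / K c z.
The two rarest classes, K C Z and k c z, are the double crossovers. Comparing them with the parentals, only the k allele has switched, so k is the middle locus and the order is z – k – c.
Crossovers in the z–k interval produce the single-crossover classes k C z and K c Z (37 + 28 = 65) plus the double crossovers (12).
RF(z–k) = (65 + 12) / 500 = 77/500 = 0.1540 → 15.4 map units.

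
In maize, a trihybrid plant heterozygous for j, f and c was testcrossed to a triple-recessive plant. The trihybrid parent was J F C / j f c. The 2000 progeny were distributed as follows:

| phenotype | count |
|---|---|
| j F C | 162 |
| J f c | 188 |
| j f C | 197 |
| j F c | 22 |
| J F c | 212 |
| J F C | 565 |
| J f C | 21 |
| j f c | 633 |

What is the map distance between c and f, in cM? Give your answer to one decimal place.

22.6 cM

The two rarest classes, J f C and j F c, are the double crossovers. Comparing them with the parentals, only the f allele has switched, so f is the middle locus and the order is j – f – c.
Crossovers in the f–c interval produce the single-crossover classes J F c and j f C (212 + 197 = 409) plus the double crossovers (43).
RF(f–c) = (409 + 43) / 2000 = 452/2000 = 0.2260 → 22.6 cM.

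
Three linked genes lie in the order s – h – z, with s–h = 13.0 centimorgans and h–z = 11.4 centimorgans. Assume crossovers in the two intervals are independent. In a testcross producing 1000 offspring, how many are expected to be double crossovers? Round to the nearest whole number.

Map distances give recombination frequencies of 0.130 and 0.114 for the two intervals.
With no interference, expected double-crossover frequency = 0.130 × 0.114 = 0.01482.
Expected number = 0.01482 × 1000 = 14.82 ≈ 15.

15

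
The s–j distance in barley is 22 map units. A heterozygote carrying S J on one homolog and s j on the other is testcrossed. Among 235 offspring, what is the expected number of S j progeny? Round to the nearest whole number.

26

A map distance of 22 map units corresponds to a recombination frequency of 0.220.
The F1 is S J / s j, so S j is a recombinant gamete class with expected frequency r/2 = 0.220/2 = 0.1100.
Expected number = 0.1100 × 235 = 25.85 ≈ 26.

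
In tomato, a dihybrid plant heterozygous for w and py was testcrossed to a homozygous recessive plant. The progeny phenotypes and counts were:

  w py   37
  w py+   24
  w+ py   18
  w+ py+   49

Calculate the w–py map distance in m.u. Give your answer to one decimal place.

32.8 m.u.

The two most frequent classes, w+ py+ (49) and w py (37), are the parental types, so the F1 was w+ py+ / w py.
The recombinant classes are w+ py and w py+: 18 + 24 = 42.
Recombination frequency = 42/128 = 0.3281 ≈ 32.8%, i.e. 32.8 m.u.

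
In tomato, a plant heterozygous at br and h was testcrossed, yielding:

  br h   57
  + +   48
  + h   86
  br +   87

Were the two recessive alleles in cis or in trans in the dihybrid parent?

trans

The two most frequent classes are + h (86) and br + (87); these are the parental (non-recombinant) types.
So the F1 carried + h on one chromosome and br + on the other — the recessive alleles are on opposite chromosomes (trans / repulsion).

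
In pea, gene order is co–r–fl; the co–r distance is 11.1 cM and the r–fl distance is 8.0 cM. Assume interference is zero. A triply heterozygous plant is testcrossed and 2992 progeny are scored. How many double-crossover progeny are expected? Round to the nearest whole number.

Map distances give recombination frequencies of 0.111 and 0.080 for the two intervals.
With no interference, expected double-crossover frequency = 0.111 × 0.080 = 0.00888.
Expected number = 0.00888 × 2992 = 26.57 ≈ 27.

27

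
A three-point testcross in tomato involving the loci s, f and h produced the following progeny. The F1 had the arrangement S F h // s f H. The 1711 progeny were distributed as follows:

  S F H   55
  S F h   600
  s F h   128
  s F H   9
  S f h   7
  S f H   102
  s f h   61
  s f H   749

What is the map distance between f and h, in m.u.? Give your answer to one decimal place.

7.7 m.u.

The two rarest classes, S f h and s F H, are the double crossovers. Comparing them with the parentals, only the f allele has switched, so f is the middle locus and the order is h – f – s.
Crossovers in the h–f interval produce the single-crossover classes S F H and s f h (55 + 61 = 116) plus the double crossovers (16).
RF(h–f) = (116 + 16) / 1711 = 132/1711 = 0.0771 → 7.7 m.u.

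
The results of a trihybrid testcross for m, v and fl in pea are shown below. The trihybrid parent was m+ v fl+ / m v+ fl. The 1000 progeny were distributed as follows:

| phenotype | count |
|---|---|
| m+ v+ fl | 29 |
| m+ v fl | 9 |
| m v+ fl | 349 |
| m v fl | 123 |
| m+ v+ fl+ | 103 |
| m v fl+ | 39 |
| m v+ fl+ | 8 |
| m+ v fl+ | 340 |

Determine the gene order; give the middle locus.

The two rarest classes, m+ v fl and m v+ fl+, are the double crossovers. Comparing them with the parentals, only the fl allele has switched, so fl is the middle locus and the order is v – fl – m.

fl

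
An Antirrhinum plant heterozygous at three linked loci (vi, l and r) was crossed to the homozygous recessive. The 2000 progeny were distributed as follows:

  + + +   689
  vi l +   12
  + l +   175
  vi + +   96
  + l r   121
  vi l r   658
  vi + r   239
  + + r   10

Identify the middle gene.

The two most frequent reciprocal classes, + + + and vi l r, are the parental types, so the F1 was + + + / vi l r.
The two rarest classes, + + r and vi l +, are the double crossovers. Comparing them with the parentals, only the r allele has switched, so r is the middle locus and the order is l – r – vi.

r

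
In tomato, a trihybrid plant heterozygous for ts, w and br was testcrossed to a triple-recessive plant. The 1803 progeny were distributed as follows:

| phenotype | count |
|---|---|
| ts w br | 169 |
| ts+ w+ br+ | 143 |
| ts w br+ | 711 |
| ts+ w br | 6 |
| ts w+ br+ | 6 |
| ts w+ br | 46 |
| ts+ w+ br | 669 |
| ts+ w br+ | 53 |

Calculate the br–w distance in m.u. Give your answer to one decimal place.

18.0 m.u.

The two most frequent reciprocal classes, ts w br+ and ts+ w+ br, are the parental types, so the F1 was ts w br+ / ts+ w+ br.
The two rarest classes, ts w+ br+ and ts+ w br, are the double crossovers. Comparing them with the parentals, only the w allele has switched, so w is the middle locus and the order is br – w – ts.
Crossovers in the br–w interval produce the single-crossover classes ts w br and ts+ w+ br+ (169 + 143 = 312) plus the double crossovers (12).
RF(br–w) = (312 + 12) / 1803 = 324/1803 = 0.1797 → 18.0 m.u.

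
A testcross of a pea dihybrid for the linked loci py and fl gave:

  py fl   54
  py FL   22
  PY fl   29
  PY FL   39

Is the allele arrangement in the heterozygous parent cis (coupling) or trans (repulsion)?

The two most frequent classes are PY FL (39) and py fl (54); these are the parental (non-recombinant) types.
So the F1 carried PY FL on one chromosome and py fl on the other — the recessive alleles are on the same chromosome (cis / coupling).

cis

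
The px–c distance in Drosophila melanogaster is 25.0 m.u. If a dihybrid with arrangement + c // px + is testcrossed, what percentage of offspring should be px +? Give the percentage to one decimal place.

A map distance of 25.0 m.u. corresponds to a recombination frequency of 0.250.
The F1 is + c / px +, so px + is a parental gamete class with expected frequency (1 − r)/2 = 0.750/2 = 0.3750.
That is 0.3750 = 37.5% of the progeny.

37.5%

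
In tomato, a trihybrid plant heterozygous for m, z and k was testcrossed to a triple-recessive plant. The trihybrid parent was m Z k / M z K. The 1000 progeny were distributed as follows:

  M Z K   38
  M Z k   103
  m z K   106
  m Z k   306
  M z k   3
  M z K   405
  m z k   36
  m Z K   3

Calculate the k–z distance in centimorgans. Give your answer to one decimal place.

8.0 centimorgans

The two rarest classes, m Z K and M z k, are the double crossovers. Comparing them with the parentals, only the k allele has switched, so k is the middle locus and the order is m – k – z.
Crossovers in the k–z interval produce the single-crossover classes m z k and M Z K (36 + 38 = 74) plus the double crossovers (6).
RF(k–z) = (74 + 6) / 1000 = 80/1000 = 0.0800 → 8.0 centimorgans.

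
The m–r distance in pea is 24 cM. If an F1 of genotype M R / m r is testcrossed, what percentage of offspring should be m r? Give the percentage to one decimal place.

A map distance of 24 cM corresponds to a recombination frequency of 0.240.
The F1 is M R / m r, so m r is a parental gamete class with expected frequency (1 − r)/2 = 0.760/2 = 0.3800.
That is 0.3800 = 38.0% of the progeny.

38.0%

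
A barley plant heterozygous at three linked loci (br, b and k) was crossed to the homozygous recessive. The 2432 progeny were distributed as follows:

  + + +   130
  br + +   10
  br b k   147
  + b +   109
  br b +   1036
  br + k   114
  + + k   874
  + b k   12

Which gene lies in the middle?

b

The two most frequent reciprocal classes, br b + and + + k, are the parental types, so the F1 was br b + / + + k.
The two rarest classes, br + + and + b k, are the double crossovers. Comparing them with the parentals, only the b allele has switched, so b is the middle locus and the order is br – b – k.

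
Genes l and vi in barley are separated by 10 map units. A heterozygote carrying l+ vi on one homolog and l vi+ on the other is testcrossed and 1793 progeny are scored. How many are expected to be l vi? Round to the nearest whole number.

A map distance of 10 map units corresponds to a recombination frequency of 0.100.
The F1 is l+ vi / l vi+, so l vi is a recombinant gamete class with expected frequency r/2 = 0.100/2 = 0.0500.
Expected number = 0.0500 × 1793 = 89.65 ≈ 90.

90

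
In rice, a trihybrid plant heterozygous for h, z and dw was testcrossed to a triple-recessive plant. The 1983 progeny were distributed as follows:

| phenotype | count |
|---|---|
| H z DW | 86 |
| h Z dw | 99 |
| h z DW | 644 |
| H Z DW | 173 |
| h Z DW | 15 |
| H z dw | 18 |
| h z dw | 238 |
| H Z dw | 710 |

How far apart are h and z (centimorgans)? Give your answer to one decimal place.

The two most frequent reciprocal classes, H Z dw and h z DW, are the parental types, so the F1 was H Z dw / h z DW.
The two rarest classes, H z dw and h Z DW, are the double crossovers. Comparing them with the parentals, only the z allele has switched, so z is the middle locus and the order is dw – z – h.
Crossovers in the z–h interval produce the single-crossover classes h Z dw and H z DW (99 + 86 = 185) plus the double crossovers (33).
RF(z–h) = (185 + 33) / 1983 = 218/1983 = 0.1099 → 11.0 centimorgans.

11.0 centimorgans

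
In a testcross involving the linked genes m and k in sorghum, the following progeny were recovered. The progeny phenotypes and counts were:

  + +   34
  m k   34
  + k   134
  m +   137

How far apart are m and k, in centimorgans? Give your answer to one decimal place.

The two most frequent classes, + k (134) and m + (137), are the parental types, so the F1 was + k / m +.
The recombinant classes are + + and m k: 34 + 34 = 68.
Recombination frequency = 68/339 = 0.2006 ≈ 20.1%, i.e. 20.1 centimorgans.

20.1 centimorgans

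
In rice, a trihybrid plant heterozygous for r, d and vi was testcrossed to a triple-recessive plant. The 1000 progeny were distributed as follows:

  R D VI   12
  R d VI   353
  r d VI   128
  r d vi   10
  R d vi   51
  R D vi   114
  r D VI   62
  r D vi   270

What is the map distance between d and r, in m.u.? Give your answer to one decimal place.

The two most frequent reciprocal classes, R d VI and r D vi, are the parental types, so the F1 was R d VI / r D vi.
The two rarest classes, R D VI and r d vi, are the double crossovers. Comparing them with the parentals, only the d allele has switched, so d is the middle locus and the order is r – d – vi.
Crossovers in the r–d interval produce the single-crossover classes r d VI and R D vi (128 + 114 = 242) plus the double crossovers (22).
RF(r–d) = (242 + 22) / 1000 = 264/1000 = 0.2640 → 26.4 m.u.

26.4 m.u.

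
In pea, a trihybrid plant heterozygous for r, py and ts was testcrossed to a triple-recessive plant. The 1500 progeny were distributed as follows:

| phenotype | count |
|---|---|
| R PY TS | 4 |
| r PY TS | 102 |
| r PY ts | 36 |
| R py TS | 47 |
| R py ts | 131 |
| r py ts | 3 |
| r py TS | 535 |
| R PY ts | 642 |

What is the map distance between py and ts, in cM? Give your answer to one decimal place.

16.0 cM

The two most frequent reciprocal classes, r py TS and R PY ts, are the parental types, so the F1 was r py TS / R PY ts.
The two rarest classes, r py ts and R PY TS, are the double crossovers. Comparing them with the parentals, only the ts allele has switched, so ts is the middle locus and the order is r – ts – py.
Crossovers in the ts–py interval produce the single-crossover classes r PY TS and R py ts (102 + 131 = 233) plus the double crossovers (7).
RF(ts–py) = (233 + 7) / 1500 = 240/1500 = 0.1600 → 16.0 cM.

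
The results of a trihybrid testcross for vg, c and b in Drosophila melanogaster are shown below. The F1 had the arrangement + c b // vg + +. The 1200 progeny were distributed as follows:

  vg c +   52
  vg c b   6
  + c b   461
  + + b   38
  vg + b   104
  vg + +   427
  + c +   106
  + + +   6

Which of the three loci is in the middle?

vg

The two rarest classes, vg c b and + + +, are the double crossovers. Comparing them with the parentals, only the vg allele has switched, so vg is the middle locus and the order is c – vg – b.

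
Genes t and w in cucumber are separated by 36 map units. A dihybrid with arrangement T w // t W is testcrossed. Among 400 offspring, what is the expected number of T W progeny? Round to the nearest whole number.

A map distance of 36 map units corresponds to a recombination frequency of 0.360.
The F1 is T w / t W, so T W is a recombinant gamete class with expected frequency r/2 = 0.360/2 = 0.1800.
Expected number = 0.1800 × 400 = 72.00 ≈ 72.

72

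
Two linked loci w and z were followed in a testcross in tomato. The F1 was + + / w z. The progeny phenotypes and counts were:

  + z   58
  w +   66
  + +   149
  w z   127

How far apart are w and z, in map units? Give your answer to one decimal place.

The recombinant classes are + z and w +: 58 + 66 = 124.
Recombination frequency = 124/400 = 0.3100 ≈ 31.0%, i.e. 31.0 map units.

31.0 map units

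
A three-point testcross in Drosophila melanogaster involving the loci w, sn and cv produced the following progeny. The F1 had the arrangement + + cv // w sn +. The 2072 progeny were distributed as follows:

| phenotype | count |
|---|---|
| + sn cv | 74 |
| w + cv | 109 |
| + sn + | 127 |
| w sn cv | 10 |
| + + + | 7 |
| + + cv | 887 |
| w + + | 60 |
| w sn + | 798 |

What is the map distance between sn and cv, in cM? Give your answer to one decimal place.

The two rarest classes, + + + and w sn cv, are the double crossovers. Comparing them with the parentals, only the cv allele has switched, so cv is the middle locus and the order is w – cv – sn.
Crossovers in the cv–sn interval produce the single-crossover classes + sn cv and w + + (74 + 60 = 134) plus the double crossovers (17).
RF(cv–sn) = (134 + 17) / 2072 = 151/2072 = 0.0729 → 7.3 cM.

7.3 cM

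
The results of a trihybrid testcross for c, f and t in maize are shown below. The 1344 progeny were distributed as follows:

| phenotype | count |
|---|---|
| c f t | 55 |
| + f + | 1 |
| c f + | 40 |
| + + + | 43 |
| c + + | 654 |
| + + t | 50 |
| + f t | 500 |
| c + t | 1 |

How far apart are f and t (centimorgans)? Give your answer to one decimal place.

6.8 centimorgans

The two most frequent reciprocal classes, + f t and c + +, are the parental types, so the F1 was + f t / c + +.
The two rarest classes, + f + and c + t, are the double crossovers. Comparing them with the parentals, only the t allele has switched, so t is the middle locus and the order is c – t – f.
Crossovers in the t–f interval produce the single-crossover classes + + t and c f + (50 + 40 = 90) plus the double crossovers (2).
RF(t–f) = (90 + 2) / 1344 = 92/1344 = 0.0685 → 6.8 centimorgans.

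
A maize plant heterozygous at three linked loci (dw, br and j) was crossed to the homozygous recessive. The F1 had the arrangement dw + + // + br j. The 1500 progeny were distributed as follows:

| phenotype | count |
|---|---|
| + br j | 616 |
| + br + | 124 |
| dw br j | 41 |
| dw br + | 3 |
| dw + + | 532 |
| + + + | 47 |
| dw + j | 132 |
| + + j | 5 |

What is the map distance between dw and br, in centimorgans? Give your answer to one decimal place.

The two rarest classes, dw br + and + + j, are the double crossovers. Comparing them with the parentals, only the br allele has switched, so br is the middle locus and the order is j – br – dw.
Crossovers in the br–dw interval produce the single-crossover classes + + + and dw br j (47 + 41 = 88) plus the double crossovers (8).
RF(br–dw) = (88 + 8) / 1500 = 96/1500 = 0.0640 → 6.4 centimorgans.

6.4 centimorgans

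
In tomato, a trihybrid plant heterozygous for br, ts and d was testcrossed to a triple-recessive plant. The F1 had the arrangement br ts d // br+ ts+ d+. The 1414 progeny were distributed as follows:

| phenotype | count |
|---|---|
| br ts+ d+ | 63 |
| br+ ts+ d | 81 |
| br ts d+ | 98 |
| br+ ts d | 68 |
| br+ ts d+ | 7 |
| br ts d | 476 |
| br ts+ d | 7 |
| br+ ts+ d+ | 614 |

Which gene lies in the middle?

The two rarest classes, br ts+ d and br+ ts d+, are the double crossovers. Comparing them with the parentals, only the ts allele has switched, so ts is the middle locus and the order is d – ts – br.

ts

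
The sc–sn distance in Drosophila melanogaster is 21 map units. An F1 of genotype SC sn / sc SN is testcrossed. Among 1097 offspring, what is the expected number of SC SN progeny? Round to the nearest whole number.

A map distance of 21 map units corresponds to a recombination frequency of 0.210.
The F1 is SC sn / sc SN, so SC SN is a recombinant gamete class with expected frequency r/2 = 0.210/2 = 0.1050.
Expected number = 0.1050 × 1097 = 115.19 ≈ 115.

115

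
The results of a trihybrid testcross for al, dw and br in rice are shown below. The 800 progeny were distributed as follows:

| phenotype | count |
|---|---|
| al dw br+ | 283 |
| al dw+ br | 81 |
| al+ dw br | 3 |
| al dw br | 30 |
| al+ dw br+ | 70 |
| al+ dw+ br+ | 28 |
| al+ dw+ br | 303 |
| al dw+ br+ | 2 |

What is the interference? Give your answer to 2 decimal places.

The two most frequent reciprocal classes, al+ dw+ br and al dw br+, are the parental types, so the F1 was al+ dw+ br / al dw br+.
The two rarest classes, al+ dw br and al dw+ br+, are the double crossovers. Comparing them with the parentals, only the dw allele has switched, so dw is the middle locus and the order is al – dw – br.
al–dw: (151 + 5)/800 = 0.1950; dw–br: (58 + 5)/800 = 0.0788.
Expected DCO frequency = 0.1950 × 0.0788 ≈ 0.01537; observed = 5/800 ≈ 0.00625.
Coefficient of coincidence = 0.00625/0.01537 ≈ 0.41; interference = 1 − 0.41 = 0.59.

0.59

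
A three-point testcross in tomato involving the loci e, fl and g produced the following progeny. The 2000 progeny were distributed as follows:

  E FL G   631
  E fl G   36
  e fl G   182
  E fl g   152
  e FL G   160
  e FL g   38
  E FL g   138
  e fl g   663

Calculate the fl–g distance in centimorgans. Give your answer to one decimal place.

19.7 centimorgans

The two most frequent reciprocal classes, E FL G and e fl g, are the parental types, so the F1 was E FL G / e fl g.
The two rarest classes, E fl G and e FL g, are the double crossovers. Comparing them with the parentals, only the fl allele has switched, so fl is the middle locus and the order is e – fl – g.
Crossovers in the fl–g interval produce the single-crossover classes E FL g and e fl G (138 + 182 = 320) plus the double crossovers (74).
RF(fl–g) = (320 + 74) / 2000 = 394/2000 = 0.1970 → 19.7 centimorgans.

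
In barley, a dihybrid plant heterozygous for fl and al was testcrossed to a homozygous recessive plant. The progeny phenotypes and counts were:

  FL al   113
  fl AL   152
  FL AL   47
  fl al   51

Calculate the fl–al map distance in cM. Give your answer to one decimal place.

The two most frequent classes, FL al (113) and fl AL (152), are the parental types, so the F1 was FL al / fl AL.
The recombinant classes are FL AL and fl al: 47 + 51 = 98.
Recombination frequency = 98/363 = 0.2700 ≈ 27.0%, i.e. 27.0 cM.

27.0 cM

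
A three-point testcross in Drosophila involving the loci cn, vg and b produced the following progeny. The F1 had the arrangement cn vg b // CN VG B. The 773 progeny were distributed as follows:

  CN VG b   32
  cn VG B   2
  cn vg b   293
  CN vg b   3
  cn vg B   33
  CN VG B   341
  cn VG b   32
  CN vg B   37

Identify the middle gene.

The two rarest classes, CN vg b and cn VG B, are the double crossovers. Comparing them with the parentals, only the cn allele has switched, so cn is the middle locus and the order is vg – cn – b.

cn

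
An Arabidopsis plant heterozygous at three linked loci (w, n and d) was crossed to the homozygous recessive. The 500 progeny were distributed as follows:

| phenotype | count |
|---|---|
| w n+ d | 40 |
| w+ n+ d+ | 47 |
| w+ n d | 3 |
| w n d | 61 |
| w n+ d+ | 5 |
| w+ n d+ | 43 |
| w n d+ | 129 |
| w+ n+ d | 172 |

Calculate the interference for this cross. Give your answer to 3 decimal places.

The two most frequent reciprocal classes, w n d+ and w+ n+ d, are the parental types, so the F1 was w n d+ / w+ n+ d.
The two rarest classes, w n+ d+ and w+ n d, are the double crossovers. Comparing them with the parentals, only the n allele has switched, so n is the middle locus and the order is w – n – d.
w–n: (83 + 8)/500 = 0.1820; n–d: (108 + 8)/500 = 0.2320.
Expected DCO frequency = 0.1820 × 0.2320 ≈ 0.04222; observed = 8/500 ≈ 0.01600.
Coefficient of coincidence = 0.01600/0.04222 ≈ 0.379; interference = 1 − 0.379 = 0.621.

0.621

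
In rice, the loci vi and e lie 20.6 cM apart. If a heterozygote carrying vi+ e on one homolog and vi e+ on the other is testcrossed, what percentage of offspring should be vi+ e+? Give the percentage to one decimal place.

10.3%

A map distance of 20.6 cM corresponds to a recombination frequency of 0.206.
The F1 is vi+ e / vi e+, so vi+ e+ is a recombinant gamete class with expected frequency r/2 = 0.206/2 = 0.1030.
That is 0.1030 = 10.3% of the progeny.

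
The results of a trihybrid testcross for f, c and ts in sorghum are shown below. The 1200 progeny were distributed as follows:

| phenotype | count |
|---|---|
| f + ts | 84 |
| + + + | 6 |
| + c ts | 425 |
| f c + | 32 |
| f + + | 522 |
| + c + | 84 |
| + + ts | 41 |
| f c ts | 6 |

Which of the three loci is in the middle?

The two most frequent reciprocal classes, + c ts and f + +, are the parental types, so the F1 was + c ts / f + +.
The two rarest classes, f c ts and + + +, are the double crossovers. Comparing them with the parentals, only the f allele has switched, so f is the middle locus and the order is ts – f – c.

f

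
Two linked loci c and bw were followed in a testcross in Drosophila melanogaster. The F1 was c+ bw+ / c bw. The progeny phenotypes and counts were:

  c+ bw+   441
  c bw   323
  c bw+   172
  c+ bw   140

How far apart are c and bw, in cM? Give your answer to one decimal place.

The recombinant classes are c+ bw and c bw+: 140 + 172 = 312.
Recombination frequency = 312/1076 = 0.2900 ≈ 29.0%, i.e. 29.0 cM.

29.0 cM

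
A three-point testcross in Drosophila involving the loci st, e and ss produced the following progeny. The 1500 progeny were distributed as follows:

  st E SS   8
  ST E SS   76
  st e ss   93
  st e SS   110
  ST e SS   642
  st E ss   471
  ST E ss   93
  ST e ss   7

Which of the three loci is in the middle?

The two most frequent reciprocal classes, ST e SS and st E ss, are the parental types, so the F1 was ST e SS / st E ss.
The two rarest classes, ST e ss and st E SS, are the double crossovers. Comparing them with the parentals, only the ss allele has switched, so ss is the middle locus and the order is st – ss – e.

ss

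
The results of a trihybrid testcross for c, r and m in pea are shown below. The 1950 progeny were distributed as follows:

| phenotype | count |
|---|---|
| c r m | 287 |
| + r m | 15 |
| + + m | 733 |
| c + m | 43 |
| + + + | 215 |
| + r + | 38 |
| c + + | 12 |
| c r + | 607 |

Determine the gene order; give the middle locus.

The two most frequent reciprocal classes, + + m and c r +, are the parental types, so the F1 was + + m / c r +.
The two rarest classes, + r m and c + +, are the double crossovers. Comparing them with the parentals, only the r allele has switched, so r is the middle locus and the order is m – r – c.

r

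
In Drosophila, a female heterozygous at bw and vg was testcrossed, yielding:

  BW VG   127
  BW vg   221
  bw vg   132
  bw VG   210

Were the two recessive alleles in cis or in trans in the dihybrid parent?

The two most frequent classes are BW vg (221) and bw VG (210); these are the parental (non-recombinant) types.
So the F1 carried BW vg on one chromosome and bw VG on the other — the recessive alleles are on opposite chromosomes (trans / repulsion).

trans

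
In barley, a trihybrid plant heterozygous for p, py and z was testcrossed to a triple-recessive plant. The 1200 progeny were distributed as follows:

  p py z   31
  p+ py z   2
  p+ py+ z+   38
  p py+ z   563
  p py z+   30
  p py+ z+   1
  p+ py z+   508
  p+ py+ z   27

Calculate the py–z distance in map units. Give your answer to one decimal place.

6.0 map units

The two most frequent reciprocal classes, p py+ z and p+ py z+, are the parental types, so the F1 was p py+ z / p+ py z+.
The two rarest classes, p py+ z+ and p+ py z, are the double crossovers. Comparing them with the parentals, only the z allele has switched, so z is the middle locus and the order is p – z – py.
Crossovers in the z–py interval produce the single-crossover classes p py z and p+ py+ z+ (31 + 38 = 69) plus the double crossovers (3).
RF(z–py) = (69 + 3) / 1200 = 72/1200 = 0.0600 → 6.0 map units.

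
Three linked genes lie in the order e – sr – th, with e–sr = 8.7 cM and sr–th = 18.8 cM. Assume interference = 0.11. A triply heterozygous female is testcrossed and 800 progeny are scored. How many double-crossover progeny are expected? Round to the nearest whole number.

12

Map distances give recombination frequencies of 0.087 and 0.188 for the two intervals.
With interference 0.11 (so coincidence = 0.89), expected double-crossover frequency = 0.087 × 0.188 × 0.89 = 0.01456.
Expected number = 0.01456 × 800 = 11.65 ≈ 12.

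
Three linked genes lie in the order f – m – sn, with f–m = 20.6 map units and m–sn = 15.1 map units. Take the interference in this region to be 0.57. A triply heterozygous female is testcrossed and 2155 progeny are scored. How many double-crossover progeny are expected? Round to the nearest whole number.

Map distances give recombination frequencies of 0.206 and 0.151 for the two intervals.
With interference 0.57 (so coincidence = 0.43), expected double-crossover frequency = 0.206 × 0.151 × 0.43 = 0.01338.
Expected number = 0.01338 × 2155 = 28.82 ≈ 29.

29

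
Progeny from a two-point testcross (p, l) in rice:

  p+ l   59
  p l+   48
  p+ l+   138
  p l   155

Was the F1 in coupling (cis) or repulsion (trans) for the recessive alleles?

cis

The two most frequent classes are p+ l+ (138) and p l (155); these are the parental (non-recombinant) types.
So the F1 carried p+ l+ on one chromosome and p l on the other — the recessive alleles are on the same chromosome (cis / coupling).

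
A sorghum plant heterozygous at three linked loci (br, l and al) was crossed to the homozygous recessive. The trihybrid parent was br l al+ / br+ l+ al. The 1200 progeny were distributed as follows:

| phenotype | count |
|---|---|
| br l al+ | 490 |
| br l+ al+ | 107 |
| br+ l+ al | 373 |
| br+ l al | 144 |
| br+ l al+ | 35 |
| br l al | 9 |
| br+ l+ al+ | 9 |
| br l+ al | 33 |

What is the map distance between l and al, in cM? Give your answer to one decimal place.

22.4 cM

The two rarest classes, br l al and br+ l+ al+, are the double crossovers. Comparing them with the parentals, only the al allele has switched, so al is the middle locus and the order is l – al – br.
Crossovers in the l–al interval produce the single-crossover classes br l+ al+ and br+ l al (107 + 144 = 251) plus the double crossovers (18).
RF(l–al) = (251 + 18) / 1200 = 269/1200 = 0.2242 → 22.4 cM.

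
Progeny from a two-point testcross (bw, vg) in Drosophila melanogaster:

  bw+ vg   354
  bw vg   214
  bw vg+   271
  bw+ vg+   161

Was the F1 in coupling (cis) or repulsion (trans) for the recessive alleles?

trans

The two most frequent classes are bw+ vg (354) and bw vg+ (271); these are the parental (non-recombinant) types.
So the F1 carried bw+ vg on one chromosome and bw vg+ on the other — the recessive alleles are on opposite chromosomes (trans / repulsion).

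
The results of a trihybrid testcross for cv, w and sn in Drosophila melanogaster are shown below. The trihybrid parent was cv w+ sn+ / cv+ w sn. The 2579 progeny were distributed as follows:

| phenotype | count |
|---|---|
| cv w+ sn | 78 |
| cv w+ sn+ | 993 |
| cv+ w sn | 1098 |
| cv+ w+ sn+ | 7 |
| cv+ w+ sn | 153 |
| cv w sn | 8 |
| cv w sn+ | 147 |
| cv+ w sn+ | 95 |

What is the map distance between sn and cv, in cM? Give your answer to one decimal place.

The two rarest classes, cv+ w+ sn+ and cv w sn, are the double crossovers. Comparing them with the parentals, only the cv allele has switched, so cv is the middle locus and the order is sn – cv – w.
Crossovers in the sn–cv interval produce the single-crossover classes cv w+ sn and cv+ w sn+ (78 + 95 = 173) plus the double crossovers (15).
RF(sn–cv) = (173 + 15) / 2579 = 188/2579 = 0.0729 → 7.3 cM.

7.3 cM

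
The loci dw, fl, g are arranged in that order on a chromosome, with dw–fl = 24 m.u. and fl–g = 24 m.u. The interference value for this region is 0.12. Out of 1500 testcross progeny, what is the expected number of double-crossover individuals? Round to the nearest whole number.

76

Map distances give recombination frequencies of 0.240 and 0.240 for the two intervals.
With interference 0.12 (so coincidence = 0.88), expected double-crossover frequency = 0.240 × 0.240 × 0.88 = 0.05069.
Expected number = 0.05069 × 1500 = 76.03 ≈ 76.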